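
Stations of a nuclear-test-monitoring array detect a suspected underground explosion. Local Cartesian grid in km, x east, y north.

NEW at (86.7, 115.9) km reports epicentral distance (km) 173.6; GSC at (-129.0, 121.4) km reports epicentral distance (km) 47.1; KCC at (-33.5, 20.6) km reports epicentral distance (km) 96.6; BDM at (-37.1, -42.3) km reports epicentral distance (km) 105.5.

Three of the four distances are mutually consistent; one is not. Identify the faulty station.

BDM

Solve using three stations at a time. Using NEW, GSC, KCC (subtract circle equations pairwise → linear system) gives (x, y) ≈ (-86.3, 101.5).
Distances from that point to each station vs reported:
  NEW: calculated 173.6 vs reported 173.6 → residual 0.0 km
  GSC: calculated 47.1 vs reported 47.1 → residual 0.0 km
  KCC: calculated 96.6 vs reported 96.6 → residual 0.0 km
  BDM: calculated 152.0 vs reported 105.5 → residual 46.5 km
NEW, GSC, KCC are mutually consistent (residuals ≈ 0); BDM is off by 46.5 km.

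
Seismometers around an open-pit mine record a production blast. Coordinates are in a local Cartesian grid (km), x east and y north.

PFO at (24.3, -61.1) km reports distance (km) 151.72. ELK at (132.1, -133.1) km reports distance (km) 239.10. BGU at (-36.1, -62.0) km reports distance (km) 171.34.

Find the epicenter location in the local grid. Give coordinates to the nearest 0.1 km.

(44.3, 89.3)

Circle about each station: (x − 24.3)² + (y + 61.1)² = 151.72²; (x − 132.1)² + (y + 133.1)² = 239.10²; (x + 36.1)² + (y + 62.0)² = 171.34².
Subtracting the PFO equation from the ELK and BGU equations removes the quadratic terms:
215.6 x − 144.0 y = -3307.53
-120.8 x − 1.8 y = -5514.93
Solving the 2×2 system: x ≈ 44.3, y ≈ 89.3 km.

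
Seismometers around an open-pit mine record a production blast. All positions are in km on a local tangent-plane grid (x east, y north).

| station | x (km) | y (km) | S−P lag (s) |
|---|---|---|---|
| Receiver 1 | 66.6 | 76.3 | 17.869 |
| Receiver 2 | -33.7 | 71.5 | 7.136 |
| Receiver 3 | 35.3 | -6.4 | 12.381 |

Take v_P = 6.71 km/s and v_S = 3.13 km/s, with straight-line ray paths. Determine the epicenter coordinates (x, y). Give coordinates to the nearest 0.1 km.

Distance from S−P lag: d = Δt · v_P v_S / (v_P − v_S) = Δt · (6.71·3.13)/(6.71−3.13) ≈ 5.8666·Δt.
So d_Receiver 1 = 104.83, d_Receiver 2 = 41.86, d_Receiver 3 = 72.63 km.
Circle about each station: (x − 66.6)² + (y − 76.3)² = 104.83²; (x + 33.7)² + (y − 71.5)² = 41.86²; (x − 35.3)² + (y + 6.4)² = 72.63².
Subtracting the Receiver 1 equation from the Receiver 2 and Receiver 3 equations removes the quadratic terms:
-200.6 x − 9.6 y = 5227.76
-62.6 x − 165.4 y = -3255.99
Solving the 2×2 system: x ≈ -27.5, y ≈ 30.1 km.

-27.5 km east, 30.1 km north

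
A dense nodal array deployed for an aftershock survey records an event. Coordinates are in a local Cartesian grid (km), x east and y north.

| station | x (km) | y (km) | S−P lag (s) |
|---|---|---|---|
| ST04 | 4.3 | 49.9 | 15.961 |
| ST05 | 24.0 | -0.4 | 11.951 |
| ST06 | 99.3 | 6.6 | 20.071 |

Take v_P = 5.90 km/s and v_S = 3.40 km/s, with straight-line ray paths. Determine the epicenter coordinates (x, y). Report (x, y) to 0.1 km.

-42.8 km east, -69.2 km north

Distance from S−P lag: d = Δt · v_P v_S / (v_P − v_S) = Δt · (5.90·3.40)/(5.90−3.40) ≈ 8.0240·Δt.
So d_ST04 = 128.07, d_ST05 = 95.89, d_ST06 = 161.05 km.
Circle about each station: (x − 4.3)² + (y − 49.9)² = 128.07²; (x − 24.0)² + (y + 0.4)² = 95.89²; (x − 99.3)² + (y − 6.6)² = 161.05².
Subtracting the ST04 equation from the ST05 and ST06 equations removes the quadratic terms:
39.4 x − 100.6 y = 5274.69
190.0 x − 86.6 y = -2139.63
Solving the 2×2 system: x ≈ -42.8, y ≈ -69.2 km.
Check against ST04 (with the unrounded x, y): √((x − 4.3)²+(y − 49.9)²) = 128.07 ≈ 128.07 km. ✓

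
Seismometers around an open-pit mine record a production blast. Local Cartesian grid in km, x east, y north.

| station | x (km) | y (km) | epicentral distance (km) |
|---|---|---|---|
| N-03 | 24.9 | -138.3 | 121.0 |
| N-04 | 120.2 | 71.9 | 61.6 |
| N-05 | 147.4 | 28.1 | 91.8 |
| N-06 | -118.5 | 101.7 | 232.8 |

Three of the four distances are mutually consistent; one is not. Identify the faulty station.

N-04

Solve using three stations at a time. Using N-03, N-05, N-06 (subtract circle equations pairwise → linear system) gives (x, y) ≈ (74.8, -28.1).
Distances from that point to each station vs reported:
  N-03: calculated 121.0 vs reported 121.0 → residual 0.0 km
  N-04: calculated 109.8 vs reported 61.6 → residual 48.2 km
  N-05: calculated 91.8 vs reported 91.8 → residual 0.0 km
  N-06: calculated 232.8 vs reported 232.8 → residual 0.0 km
N-03, N-05, N-06 are mutually consistent (residuals ≈ 0); N-04 is off by 48.2 km.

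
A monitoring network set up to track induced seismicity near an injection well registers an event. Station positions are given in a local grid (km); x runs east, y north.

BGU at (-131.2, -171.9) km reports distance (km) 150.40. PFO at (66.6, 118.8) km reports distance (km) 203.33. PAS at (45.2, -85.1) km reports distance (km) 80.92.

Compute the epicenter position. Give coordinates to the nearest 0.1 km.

-31.5 km east, -59.3 km north

Circle about each station: (x + 131.2)² + (y + 171.9)² = 150.40²; (x − 66.6)² + (y − 118.8)² = 203.33²; (x − 45.2)² + (y + 85.1)² = 80.92².
Subtracting pairs of circle equations eliminates x²+y² and gives linear equations (the radical axes):
395.6 x + 581.4 y = -46936.98
352.8 x + 173.6 y = -21405.89
Solving the 2×2 system: x ≈ -31.5, y ≈ -59.3 km.
Check against BGU (with the unrounded x, y): √((x + 131.2)²+(y + 171.9)²) = 150.40 ≈ 150.40 km. ✓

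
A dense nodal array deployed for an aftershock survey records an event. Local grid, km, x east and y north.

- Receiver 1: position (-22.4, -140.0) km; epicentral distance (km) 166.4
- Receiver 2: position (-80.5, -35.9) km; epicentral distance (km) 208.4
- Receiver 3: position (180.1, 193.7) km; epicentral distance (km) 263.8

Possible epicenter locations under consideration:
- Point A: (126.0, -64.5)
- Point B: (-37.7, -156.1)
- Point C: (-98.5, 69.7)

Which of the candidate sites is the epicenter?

Point A

For each candidate, compare |candidate − station| to the reported distance:
Point A: residuals Receiver 1 0.1, Receiver 2 0.1, Receiver 3 0.0 → max 0.1 km
Point B: residuals Receiver 1 144.2, Receiver 2 80.8, Receiver 3 148.3 → max 148.3 km
Point C: residuals Receiver 1 56.7, Receiver 2 101.3, Receiver 3 41.1 → max 101.3 km
Only Point A has all residuals ≈ 0.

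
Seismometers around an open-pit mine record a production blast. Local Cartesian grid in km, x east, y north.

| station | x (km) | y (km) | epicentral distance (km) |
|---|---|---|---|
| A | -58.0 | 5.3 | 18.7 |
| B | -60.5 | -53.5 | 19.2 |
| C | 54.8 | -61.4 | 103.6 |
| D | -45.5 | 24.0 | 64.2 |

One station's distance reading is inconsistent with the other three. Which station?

Solve using three stations at a time. Using B, C, D (subtract circle equations pairwise → linear system) gives (x, y) ≈ (-46.6, -40.2).
Distances from that point to each station vs reported:
  A: calculated 46.9 vs reported 18.7 → residual 28.2 km
  B: calculated 19.2 vs reported 19.2 → residual 0.0 km
  C: calculated 103.6 vs reported 103.6 → residual 0.0 km
  D: calculated 64.2 vs reported 64.2 → residual 0.0 km
B, C, D are mutually consistent (residuals ≈ 0); A is off by 28.2 km.

A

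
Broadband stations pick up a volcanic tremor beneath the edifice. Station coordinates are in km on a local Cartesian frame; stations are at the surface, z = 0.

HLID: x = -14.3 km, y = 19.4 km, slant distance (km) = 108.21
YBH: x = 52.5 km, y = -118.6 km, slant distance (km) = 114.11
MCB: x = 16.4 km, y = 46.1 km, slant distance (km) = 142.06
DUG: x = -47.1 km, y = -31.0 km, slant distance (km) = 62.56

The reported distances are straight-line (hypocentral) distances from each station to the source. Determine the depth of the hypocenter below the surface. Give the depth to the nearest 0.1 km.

depth ≈ 44.3 km

Each station gives a sphere (x−x_i)² + (y−y_i)² + z² = d_i² (stations at z=0).
Subtracting the HLID sphere from YBH and MCB: z² cancels, leaving linear equations in x and y:
133.6 x − 276.0 y = 14929.67
61.4 x + 53.4 y = -6658.32
Solving: x ≈ -43.207, y ≈ -75.008 km (keep extra digits for the depth step; rounded: -43.2, -75.0).
Then from the HLID sphere: z² = 108.21² − (x + 14.3)² − (y − 19.4)² with x = -43.207, y = -75.008, so z ≈ 44.282 ≈ 44.3 km.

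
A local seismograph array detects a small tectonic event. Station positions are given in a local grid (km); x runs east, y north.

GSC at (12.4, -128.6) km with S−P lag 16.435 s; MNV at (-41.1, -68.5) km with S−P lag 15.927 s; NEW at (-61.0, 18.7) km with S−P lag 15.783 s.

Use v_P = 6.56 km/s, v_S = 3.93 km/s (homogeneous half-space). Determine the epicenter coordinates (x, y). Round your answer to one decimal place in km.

(93.5, 10.6)

Distance from S−P lag: d = Δt · v_P v_S / (v_P − v_S) = Δt · (6.56·3.93)/(6.56−3.93) ≈ 9.8026·Δt.
So d_GSC = 161.11, d_MNV = 156.13, d_NEW = 154.71 km.
Circle about each station: (x − 12.4)² + (y + 128.6)² = 161.11²; (x + 41.1)² + (y + 68.5)² = 156.13²; (x + 61.0)² + (y − 18.7)² = 154.71².
Subtracting the GSC equation from the MNV and NEW equations removes the quadratic terms:
-107.0 x + 120.2 y = -8730.40
-146.8 x + 294.6 y = -10599.78
Solving the 2×2 system: x ≈ 93.5, y ≈ 10.6 km.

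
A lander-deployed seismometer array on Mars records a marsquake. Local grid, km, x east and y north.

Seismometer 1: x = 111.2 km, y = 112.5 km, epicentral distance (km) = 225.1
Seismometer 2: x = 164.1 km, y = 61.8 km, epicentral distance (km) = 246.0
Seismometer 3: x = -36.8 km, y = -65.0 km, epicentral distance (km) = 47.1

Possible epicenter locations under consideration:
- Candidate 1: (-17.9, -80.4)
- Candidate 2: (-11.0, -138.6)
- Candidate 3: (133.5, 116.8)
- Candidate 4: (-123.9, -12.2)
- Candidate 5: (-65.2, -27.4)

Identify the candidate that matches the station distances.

For each candidate, compare |candidate − station| to the reported distance:
Candidate 1: residuals Seismometer 1 7.0, Seismometer 2 15.0, Seismometer 3 22.7 → max 22.7 km
Candidate 2: residuals Seismometer 1 54.2, Seismometer 2 20.1, Seismometer 3 30.9 → max 54.2 km
Candidate 3: residuals Seismometer 1 202.4, Seismometer 2 183.1, Seismometer 3 202.0 → max 202.4 km
Candidate 4: residuals Seismometer 1 41.0, Seismometer 2 51.4, Seismometer 3 54.8 → max 54.8 km
Candidate 5: residuals Seismometer 1 0.0, Seismometer 2 0.0, Seismometer 3 0.0 → max 0.0 km
Only Candidate 5 has all residuals ≈ 0.

Candidate 5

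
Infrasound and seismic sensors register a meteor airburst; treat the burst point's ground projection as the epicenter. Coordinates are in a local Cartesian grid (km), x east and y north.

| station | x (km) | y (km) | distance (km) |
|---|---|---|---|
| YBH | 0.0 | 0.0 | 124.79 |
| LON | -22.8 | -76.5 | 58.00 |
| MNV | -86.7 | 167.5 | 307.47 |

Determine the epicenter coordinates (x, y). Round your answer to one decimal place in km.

x ≈ 9.9 km, y ≈ -124.4 km

Circle about each station: x² + y² = 124.79²; (x + 22.8)² + (y + 76.5)² = 58.00²; (x + 86.7)² + (y − 167.5)² = 307.47².
Subtracting pairs of circle equations eliminates x²+y² and gives linear equations (the radical axes):
-45.6 x − 153.0 y = 18580.63
-173.4 x + 335.0 y = -43392.12
Solving the 2×2 system: x ≈ 9.9, y ≈ -124.4 km.
Check against YBH (with the unrounded x, y): √(x²+y²) = 124.79 ≈ 124.79 km. ✓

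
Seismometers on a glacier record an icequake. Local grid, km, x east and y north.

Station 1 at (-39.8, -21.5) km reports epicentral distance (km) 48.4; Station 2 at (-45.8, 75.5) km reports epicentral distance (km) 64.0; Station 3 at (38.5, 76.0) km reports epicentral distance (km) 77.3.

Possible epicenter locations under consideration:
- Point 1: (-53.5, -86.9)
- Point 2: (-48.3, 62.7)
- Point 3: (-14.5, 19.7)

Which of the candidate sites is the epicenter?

Point 3

For each candidate, compare |candidate − station| to the reported distance:
Point 1: residuals Station 1 18.4, Station 2 98.6, Station 3 109.8 → max 109.8 km
Point 2: residuals Station 1 36.2, Station 2 51.0, Station 3 10.5 → max 51.0 km
Point 3: residuals Station 1 0.1, Station 2 0.0, Station 3 0.0 → max 0.1 km
Only Point 3 has all residuals ≈ 0.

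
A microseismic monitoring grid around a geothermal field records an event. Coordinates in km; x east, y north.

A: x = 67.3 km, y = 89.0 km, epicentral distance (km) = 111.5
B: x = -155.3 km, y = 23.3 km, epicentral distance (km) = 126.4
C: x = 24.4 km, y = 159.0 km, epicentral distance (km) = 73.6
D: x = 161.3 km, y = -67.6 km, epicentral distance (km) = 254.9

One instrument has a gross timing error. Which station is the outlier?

C

Solve using three stations at a time. Using A, B, D (subtract circle equations pairwise → linear system) gives (x, y) ≈ (-44.1, 83.4).
Distances from that point to each station vs reported:
  A: calculated 111.5 vs reported 111.5 → residual 0.0 km
  B: calculated 126.4 vs reported 126.4 → residual 0.0 km
  C: calculated 102.0 vs reported 73.6 → residual 28.4 km
  D: calculated 254.9 vs reported 254.9 → residual 0.0 km
A, B, D are mutually consistent (residuals ≈ 0); C is off by 28.4 km.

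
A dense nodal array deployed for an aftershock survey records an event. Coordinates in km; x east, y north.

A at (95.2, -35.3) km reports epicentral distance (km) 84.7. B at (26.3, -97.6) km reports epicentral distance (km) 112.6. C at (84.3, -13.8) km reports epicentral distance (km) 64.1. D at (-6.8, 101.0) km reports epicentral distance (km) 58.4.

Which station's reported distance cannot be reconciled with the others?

Solve using three stations at a time. Using A, B, C (subtract circle equations pairwise → linear system) gives (x, y) ≈ (27.1, 15.0).
Distances from that point to each station vs reported:
  A: calculated 84.7 vs reported 84.7 → residual 0.0 km
  B: calculated 112.6 vs reported 112.6 → residual 0.0 km
  C: calculated 64.0 vs reported 64.1 → residual 0.1 km
  D: calculated 92.5 vs reported 58.4 → residual 34.1 km
A, B, C are mutually consistent (residuals ≈ 0); D is off by 34.1 km.

D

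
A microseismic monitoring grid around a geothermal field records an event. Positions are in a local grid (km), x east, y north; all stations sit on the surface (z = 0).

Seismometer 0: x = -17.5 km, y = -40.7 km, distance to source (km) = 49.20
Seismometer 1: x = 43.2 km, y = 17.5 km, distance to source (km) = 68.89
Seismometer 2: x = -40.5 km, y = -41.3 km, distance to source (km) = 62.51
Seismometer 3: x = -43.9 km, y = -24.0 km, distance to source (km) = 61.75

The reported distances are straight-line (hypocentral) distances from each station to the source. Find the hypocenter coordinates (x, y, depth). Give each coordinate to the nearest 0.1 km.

Each station gives a sphere (x−x_i)² + (y−y_i)² + z² = d_i² (stations at z=0).
Subtracting the Seismometer 0 sphere from Seismometer 1 and Seismometer 2: z² cancels, leaving linear equations in x and y:
121.4 x + 116.4 y = -2115.44
-46.0 x − 1.2 y = -103.66
Solving: x ≈ 2.804, y ≈ -21.098 km (keep extra digits for the depth step; rounded: 2.8, -21.1).
Then from the Seismometer 0 sphere: z² = 49.20² − (x + 17.5)² − (y + 40.7)² with x = 2.804, y = -21.098, so z ≈ 40.301 ≈ 40.3 km.
Check against Seismometer 3 (with the unrounded solution): distance 61.76 ≈ 61.75 km. ✓

(2.8, -21.1, 40.3)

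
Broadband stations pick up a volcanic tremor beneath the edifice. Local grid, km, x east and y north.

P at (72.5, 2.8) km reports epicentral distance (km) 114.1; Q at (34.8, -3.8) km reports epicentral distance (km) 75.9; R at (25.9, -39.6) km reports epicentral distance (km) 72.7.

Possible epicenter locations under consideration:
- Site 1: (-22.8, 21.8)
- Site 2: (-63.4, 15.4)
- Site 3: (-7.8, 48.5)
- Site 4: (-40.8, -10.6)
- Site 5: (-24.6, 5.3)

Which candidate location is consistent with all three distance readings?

Site 4

For each candidate, compare |candidate − station| to the reported distance:
Site 1: residuals P 16.9, Q 12.9, R 5.7 → max 16.9 km
Site 2: residuals P 22.4, Q 24.2, R 32.2 → max 32.2 km
Site 3: residuals P 21.7, Q 8.4, R 21.6 → max 21.7 km
Site 4: residuals P 0.0, Q 0.0, R 0.0 → max 0.0 km
Site 5: residuals P 17.0, Q 15.8, R 5.1 → max 17.0 km
Only Site 4 has all residuals ≈ 0.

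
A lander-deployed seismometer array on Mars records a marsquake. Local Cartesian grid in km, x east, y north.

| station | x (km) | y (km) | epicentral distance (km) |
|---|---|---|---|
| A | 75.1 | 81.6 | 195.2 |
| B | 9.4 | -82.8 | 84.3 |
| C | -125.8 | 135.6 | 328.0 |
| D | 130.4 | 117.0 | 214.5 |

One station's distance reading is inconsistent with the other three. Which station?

D

Solve using three stations at a time. Using A, B, C (subtract circle equations pairwise → linear system) gives (x, y) ≈ (88.0, -113.1).
Distances from that point to each station vs reported:
  A: calculated 195.2 vs reported 195.2 → residual 0.0 km
  B: calculated 84.2 vs reported 84.3 → residual 0.1 km
  C: calculated 328.0 vs reported 328.0 → residual 0.0 km
  D: calculated 234.0 vs reported 214.5 → residual 19.5 km
A, B, C are mutually consistent (residuals ≈ 0); D is off by 19.5 km.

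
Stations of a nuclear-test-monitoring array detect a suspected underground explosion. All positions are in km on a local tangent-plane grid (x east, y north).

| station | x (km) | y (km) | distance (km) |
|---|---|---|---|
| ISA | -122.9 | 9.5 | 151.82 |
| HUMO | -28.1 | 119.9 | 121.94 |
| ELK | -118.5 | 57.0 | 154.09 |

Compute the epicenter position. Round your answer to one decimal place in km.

Circle about each station: (x + 122.9)² + (y − 9.5)² = 151.82²; (x + 28.1)² + (y − 119.9)² = 121.94²; (x + 118.5)² + (y − 57.0)² = 154.09².
Subtracting the ISA equation from the HUMO and ELK equations removes the quadratic terms:
189.6 x + 220.8 y = 8150.91
8.8 x + 95.0 y = 1402.17
Solving the 2×2 system: x ≈ 28.9, y ≈ 12.1 km.

x ≈ 28.9 km, y ≈ 12.1 km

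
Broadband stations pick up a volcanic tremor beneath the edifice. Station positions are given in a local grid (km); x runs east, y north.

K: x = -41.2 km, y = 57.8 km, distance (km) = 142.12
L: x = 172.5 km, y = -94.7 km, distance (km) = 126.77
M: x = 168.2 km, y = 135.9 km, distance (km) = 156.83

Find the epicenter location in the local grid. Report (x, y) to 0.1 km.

88.9 km east, 0.6 km north

Circle about each station: (x + 41.2)² + (y − 57.8)² = 142.12²; (x − 172.5)² + (y + 94.7)² = 126.77²; (x − 168.2)² + (y − 135.9)² = 156.83².
Subtracting pairs of circle equations eliminates x²+y² and gives linear equations (the radical axes):
427.4 x − 305.0 y = 37813.52
418.8 x + 156.2 y = 37324.22
Solving the 2×2 system: x ≈ 88.9, y ≈ 0.6 km.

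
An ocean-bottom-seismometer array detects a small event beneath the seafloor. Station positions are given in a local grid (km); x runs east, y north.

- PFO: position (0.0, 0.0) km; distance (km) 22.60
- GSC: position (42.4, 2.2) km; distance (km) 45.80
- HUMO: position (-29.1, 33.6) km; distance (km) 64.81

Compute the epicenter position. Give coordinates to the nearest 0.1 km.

Circle about each station: x² + y² = 22.60²; (x − 42.4)² + (y − 2.2)² = 45.80²; (x + 29.1)² + (y − 33.6)² = 64.81².
Subtracting the PFO equation from the GSC and HUMO equations removes the quadratic terms:
84.8 x + 4.4 y = 215.72
-58.2 x + 67.2 y = -1713.81
Solving the 2×2 system: x ≈ 3.7, y ≈ -22.3 km.

(3.7, -22.3)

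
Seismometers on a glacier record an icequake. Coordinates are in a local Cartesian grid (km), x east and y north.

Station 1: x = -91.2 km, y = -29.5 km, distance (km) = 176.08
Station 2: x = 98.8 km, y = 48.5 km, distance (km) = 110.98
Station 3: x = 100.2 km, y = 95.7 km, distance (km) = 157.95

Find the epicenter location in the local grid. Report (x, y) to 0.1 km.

Circle about each station: (x + 91.2)² + (y + 29.5)² = 176.08²; (x − 98.8)² + (y − 48.5)² = 110.98²; (x − 100.2)² + (y − 95.7)² = 157.95².
Subtracting pairs of circle equations eliminates x²+y² and gives linear equations (the radical axes):
380.0 x + 156.0 y = 21613.61
382.8 x + 250.4 y = 16066.80
Solving the 2×2 system: x ≈ 82.0, y ≈ -61.2 km.

x ≈ 82.0 km, y ≈ -61.2 km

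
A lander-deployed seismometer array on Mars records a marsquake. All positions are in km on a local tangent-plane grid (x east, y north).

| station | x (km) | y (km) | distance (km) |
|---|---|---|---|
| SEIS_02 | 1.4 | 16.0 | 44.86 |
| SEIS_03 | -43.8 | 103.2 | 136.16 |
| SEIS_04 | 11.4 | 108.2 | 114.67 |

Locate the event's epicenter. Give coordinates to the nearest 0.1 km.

Circle about each station: (x − 1.4)² + (y − 16.0)² = 44.86²; (x + 43.8)² + (y − 103.2)² = 136.16²; (x − 11.4)² + (y − 108.2)² = 114.67².
Subtracting the SEIS_02 equation from the SEIS_03 and SEIS_04 equations removes the quadratic terms:
-90.4 x + 174.4 y = -4216.41
20.0 x + 184.4 y = 442.45
Solving the 2×2 system: x ≈ 42.4, y ≈ -2.2 km.

x ≈ 42.4 km, y ≈ -2.2 km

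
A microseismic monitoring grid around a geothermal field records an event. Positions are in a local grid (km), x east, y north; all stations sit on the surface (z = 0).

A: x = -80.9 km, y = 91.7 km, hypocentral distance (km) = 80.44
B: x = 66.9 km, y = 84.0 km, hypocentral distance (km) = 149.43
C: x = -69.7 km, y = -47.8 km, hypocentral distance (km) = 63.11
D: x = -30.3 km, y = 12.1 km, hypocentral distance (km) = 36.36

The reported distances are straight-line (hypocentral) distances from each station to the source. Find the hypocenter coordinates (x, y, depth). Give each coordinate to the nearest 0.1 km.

Each station gives a sphere (x−x_i)² + (y−y_i)² + z² = d_i² (stations at z=0).
Subtracting the A sphere from B and C: z² cancels, leaving linear equations in x and y:
295.6 x − 15.4 y = -19280.82
22.4 x − 279.0 y = -5323.05
Solving: x ≈ -64.502, y ≈ 13.900 km (keep extra digits for the depth step; rounded: -64.5, 13.9).
Then from the A sphere: z² = 80.44² − (x + 80.9)² − (y − 91.7)² with x = -64.502, y = 13.900, so z ≈ 12.201 ≈ 12.2 km.

(-64.5, 13.9, 12.2)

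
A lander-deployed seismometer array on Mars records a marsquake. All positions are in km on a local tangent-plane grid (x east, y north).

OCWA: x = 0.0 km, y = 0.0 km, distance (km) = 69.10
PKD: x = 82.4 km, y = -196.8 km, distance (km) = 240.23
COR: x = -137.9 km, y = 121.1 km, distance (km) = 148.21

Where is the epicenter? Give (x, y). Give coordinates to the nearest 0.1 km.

-68.4 km east, -9.8 km north

Circle about each station: x² + y² = 69.10²; (x − 82.4)² + (y + 196.8)² = 240.23²; (x + 137.9)² + (y − 121.1)² = 148.21².
Subtracting pairs of circle equations eliminates x²+y² and gives linear equations (the radical axes):
164.8 x − 393.6 y = -7415.64
-275.8 x + 242.2 y = 16490.23
Solving the 2×2 system: x ≈ -68.4, y ≈ -9.8 km.
Check against OCWA (with the unrounded x, y): √(x²+y²) = 69.09 ≈ 69.10 km. ✓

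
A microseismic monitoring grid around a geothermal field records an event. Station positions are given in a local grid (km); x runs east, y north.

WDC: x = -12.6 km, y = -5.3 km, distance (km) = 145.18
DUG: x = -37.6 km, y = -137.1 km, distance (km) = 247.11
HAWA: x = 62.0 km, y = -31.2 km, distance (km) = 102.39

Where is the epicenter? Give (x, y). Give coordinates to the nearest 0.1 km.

Circle about each station: (x + 12.6)² + (y + 5.3)² = 145.18²; (x + 37.6)² + (y + 137.1)² = 247.11²; (x − 62.0)² + (y + 31.2)² = 102.39².
Subtracting the WDC equation from the DUG and HAWA equations removes the quadratic terms:
-50.0 x − 263.6 y = -19962.80
149.2 x − 51.8 y = 15224.11
Solving the 2×2 system: x ≈ 120.4, y ≈ 52.9 km.

(120.4, 52.9)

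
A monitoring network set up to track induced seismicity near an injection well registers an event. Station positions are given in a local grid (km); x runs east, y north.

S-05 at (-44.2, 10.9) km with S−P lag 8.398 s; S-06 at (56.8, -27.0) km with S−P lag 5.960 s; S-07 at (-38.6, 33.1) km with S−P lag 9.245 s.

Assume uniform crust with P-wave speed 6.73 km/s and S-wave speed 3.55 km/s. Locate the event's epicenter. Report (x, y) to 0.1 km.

Distance from S−P lag: d = Δt · v_P v_S / (v_P − v_S) = Δt · (6.73·3.55)/(6.73−3.55) ≈ 7.5131·Δt.
So d_S-05 = 63.09, d_S-06 = 44.78, d_S-07 = 69.46 km.
Circle about each station: (x + 44.2)² + (y − 10.9)² = 63.09²; (x − 56.8)² + (y + 27.0)² = 44.78²; (x + 38.6)² + (y − 33.1)² = 69.46².
Subtracting the S-05 equation from the S-06 and S-07 equations removes the quadratic terms:
202.0 x − 75.8 y = 3857.89
11.2 x + 44.4 y = -331.22
Solving the 2×2 system: x ≈ 14.9, y ≈ -11.2 km.

(14.9, -11.2)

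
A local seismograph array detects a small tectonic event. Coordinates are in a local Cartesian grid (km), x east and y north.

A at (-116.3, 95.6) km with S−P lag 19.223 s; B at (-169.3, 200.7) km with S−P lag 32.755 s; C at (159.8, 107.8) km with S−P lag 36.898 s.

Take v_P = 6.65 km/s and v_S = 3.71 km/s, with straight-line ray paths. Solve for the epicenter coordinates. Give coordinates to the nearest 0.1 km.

Distance from S−P lag: d = Δt · v_P v_S / (v_P − v_S) = Δt · (6.65·3.71)/(6.65−3.71) ≈ 8.3917·Δt.
So d_A = 161.31, d_B = 274.87, d_C = 309.64 km.
Circle about each station: (x + 116.3)² + (y − 95.6)² = 161.31²; (x + 169.3)² + (y − 200.7)² = 274.87²; (x − 159.8)² + (y − 107.8)² = 309.64².
Subtracting the A equation from the B and C equations removes the quadratic terms:
-106.0 x + 210.2 y = -3254.67
552.2 x + 24.4 y = -55364.18
Solving the 2×2 system: x ≈ -97.4, y ≈ -64.6 km.

(-97.4, -64.6)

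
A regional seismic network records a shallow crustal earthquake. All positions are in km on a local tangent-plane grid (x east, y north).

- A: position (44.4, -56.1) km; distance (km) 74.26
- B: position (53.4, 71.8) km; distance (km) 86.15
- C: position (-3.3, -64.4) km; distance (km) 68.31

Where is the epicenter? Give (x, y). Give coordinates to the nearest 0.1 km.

Circle about each station: (x − 44.4)² + (y + 56.1)² = 74.26²; (x − 53.4)² + (y − 71.8)² = 86.15²; (x + 3.3)² + (y + 64.4)² = 68.31².
Subtracting the A equation from the B and C equations removes the quadratic terms:
18.0 x + 255.8 y = 980.96
-95.4 x − 16.6 y = -112.03
Solving the 2×2 system: x ≈ 0.5, y ≈ 3.8 km.
Check against A (with the unrounded x, y): √((x − 44.4)²+(y + 56.1)²) = 74.26 ≈ 74.26 km. ✓

x ≈ 0.5 km, y ≈ 3.8 km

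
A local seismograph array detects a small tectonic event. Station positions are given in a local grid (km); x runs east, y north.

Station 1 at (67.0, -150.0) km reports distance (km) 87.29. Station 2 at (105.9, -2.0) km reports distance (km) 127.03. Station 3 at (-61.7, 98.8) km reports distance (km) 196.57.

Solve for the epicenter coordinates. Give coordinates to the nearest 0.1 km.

Circle about each station: (x − 67.0)² + (y + 150.0)² = 87.29²; (x − 105.9)² + (y + 2.0)² = 127.03²; (x + 61.7)² + (y − 98.8)² = 196.57².
Subtracting the Station 1 equation from the Station 2 and Station 3 equations removes the quadratic terms:
77.8 x + 296.0 y = -24287.27
-257.4 x + 497.6 y = -44440.89
Solving the 2×2 system: x ≈ 9.3, y ≈ -84.5 km.

9.3 km east, -84.5 km north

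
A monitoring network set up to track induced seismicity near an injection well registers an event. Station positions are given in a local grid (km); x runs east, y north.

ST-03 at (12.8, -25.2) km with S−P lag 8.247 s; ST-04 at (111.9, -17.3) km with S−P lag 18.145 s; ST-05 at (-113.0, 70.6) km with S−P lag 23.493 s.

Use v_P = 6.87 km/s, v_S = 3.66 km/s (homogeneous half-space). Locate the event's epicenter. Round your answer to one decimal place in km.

-13.5 km east, -84.2 km north

Distance from S−P lag: d = Δt · v_P v_S / (v_P − v_S) = Δt · (6.87·3.66)/(6.87−3.66) ≈ 7.8331·Δt.
So d_ST-03 = 64.60, d_ST-04 = 142.13, d_ST-05 = 184.02 km.
Circle about each station: (x − 12.8)² + (y + 25.2)² = 64.60²; (x − 111.9)² + (y + 17.3)² = 142.13²; (x + 113.0)² + (y − 70.6)² = 184.02².
Subtracting pairs of circle equations eliminates x²+y² and gives linear equations (the radical axes):
198.2 x + 15.8 y = -4005.76
-251.6 x + 191.6 y = -12735.72
Solving the 2×2 system: x ≈ -13.5, y ≈ -84.2 km.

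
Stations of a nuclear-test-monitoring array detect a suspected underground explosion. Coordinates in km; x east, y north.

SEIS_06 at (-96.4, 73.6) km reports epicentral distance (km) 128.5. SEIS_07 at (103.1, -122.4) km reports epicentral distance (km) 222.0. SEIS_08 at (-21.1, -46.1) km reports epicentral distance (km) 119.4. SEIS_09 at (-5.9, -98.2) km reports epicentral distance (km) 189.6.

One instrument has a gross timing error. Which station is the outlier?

Solve using three stations at a time. Using SEIS_06, SEIS_07, SEIS_09 (subtract circle equations pairwise → linear system) gives (x, y) ≈ (31.4, 87.7).
Distances from that point to each station vs reported:
  SEIS_06: calculated 128.6 vs reported 128.5 → residual 0.1 km
  SEIS_07: calculated 222.0 vs reported 222.0 → residual 0.0 km
  SEIS_08: calculated 143.8 vs reported 119.4 → residual 24.4 km
  SEIS_09: calculated 189.7 vs reported 189.6 → residual 0.1 km
SEIS_06, SEIS_07, SEIS_09 are mutually consistent (residuals ≈ 0); SEIS_08 is off by 24.4 km.

SEIS_08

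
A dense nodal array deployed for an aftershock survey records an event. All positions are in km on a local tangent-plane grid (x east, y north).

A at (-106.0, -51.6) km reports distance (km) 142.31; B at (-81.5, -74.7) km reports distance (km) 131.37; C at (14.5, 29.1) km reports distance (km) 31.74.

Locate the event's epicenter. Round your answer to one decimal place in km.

Circle about each station: (x + 106.0)² + (y + 51.6)² = 142.31²; (x + 81.5)² + (y + 74.7)² = 131.37²; (x − 14.5)² + (y − 29.1)² = 31.74².
Subtracting the A equation from the B and C equations removes the quadratic terms:
49.0 x − 46.2 y = 1317.84
241.0 x + 161.4 y = 6403.21
Solving the 2×2 system: x ≈ 26.7, y ≈ -0.2 km.

(26.7, -0.2)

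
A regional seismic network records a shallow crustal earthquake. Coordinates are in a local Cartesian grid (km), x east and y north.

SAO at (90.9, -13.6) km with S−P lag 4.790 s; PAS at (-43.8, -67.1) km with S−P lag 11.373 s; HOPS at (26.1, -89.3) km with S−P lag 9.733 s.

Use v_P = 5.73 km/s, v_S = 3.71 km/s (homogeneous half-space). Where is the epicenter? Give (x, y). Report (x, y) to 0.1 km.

Distance from S−P lag: d = Δt · v_P v_S / (v_P − v_S) = Δt · (5.73·3.71)/(5.73−3.71) ≈ 10.5239·Δt.
So d_SAO = 50.41, d_PAS = 119.69, d_HOPS = 102.43 km.
Circle about each station: (x − 90.9)² + (y + 13.6)² = 50.41²; (x + 43.8)² + (y + 67.1)² = 119.69²; (x − 26.1)² + (y + 89.3)² = 102.43².
Subtracting the SAO equation from the PAS and HOPS equations removes the quadratic terms:
-269.4 x − 107.0 y = -13811.45
-129.6 x − 151.4 y = -7742.81
Solving the 2×2 system: x ≈ 46.9, y ≈ 11.0 km.
Check against SAO (with the unrounded x, y): √((x − 90.9)²+(y + 13.6)²) = 50.41 ≈ 50.41 km. ✓

46.9 km east, 11.0 km north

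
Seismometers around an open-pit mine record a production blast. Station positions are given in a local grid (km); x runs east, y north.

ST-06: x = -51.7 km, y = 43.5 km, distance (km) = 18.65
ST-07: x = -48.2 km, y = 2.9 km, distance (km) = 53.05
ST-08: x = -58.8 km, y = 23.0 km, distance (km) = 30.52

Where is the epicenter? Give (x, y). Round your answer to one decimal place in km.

x ≈ -68.3 km, y ≈ 52.0 km

Circle about each station: (x + 51.7)² + (y − 43.5)² = 18.65²; (x + 48.2)² + (y − 2.9)² = 53.05²; (x + 58.8)² + (y − 23.0)² = 30.52².
Subtracting the ST-06 equation from the ST-07 and ST-08 equations removes the quadratic terms:
7.0 x − 81.2 y = -4699.97
-14.2 x − 41.0 y = -1162.35
Solving the 2×2 system: x ≈ -68.3, y ≈ 52.0 km.
Check against ST-06 (with the unrounded x, y): √((x + 51.7)²+(y − 43.5)²) = 18.62 ≈ 18.65 km. ✓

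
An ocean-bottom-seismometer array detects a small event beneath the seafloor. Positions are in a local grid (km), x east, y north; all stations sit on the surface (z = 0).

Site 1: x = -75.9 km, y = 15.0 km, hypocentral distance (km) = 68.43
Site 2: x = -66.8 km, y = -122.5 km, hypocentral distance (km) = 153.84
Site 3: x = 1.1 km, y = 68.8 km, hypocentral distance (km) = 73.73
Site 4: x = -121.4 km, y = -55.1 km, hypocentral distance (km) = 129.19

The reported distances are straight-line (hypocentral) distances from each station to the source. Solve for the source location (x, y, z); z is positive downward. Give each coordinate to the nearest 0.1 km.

Each station gives a sphere (x−x_i)² + (y−y_i)² + z² = d_i² (stations at z=0).
Subtracting the Site 1 sphere from Site 2 and Site 3: z² cancels, leaving linear equations in x and y:
18.2 x − 275.0 y = -5501.40
154.0 x + 107.6 y = -2004.61
Solving: x ≈ -25.801, y ≈ 18.298 km (keep extra digits for the depth step; rounded: -25.8, 18.3).
Then from the Site 1 sphere: z² = 68.43² − (x + 75.9)² − (y − 15.0)² with x = -25.801, y = 18.298, so z ≈ 46.496 ≈ 46.5 km.

x ≈ -25.8 km, y ≈ 18.3 km, depth ≈ 46.5 km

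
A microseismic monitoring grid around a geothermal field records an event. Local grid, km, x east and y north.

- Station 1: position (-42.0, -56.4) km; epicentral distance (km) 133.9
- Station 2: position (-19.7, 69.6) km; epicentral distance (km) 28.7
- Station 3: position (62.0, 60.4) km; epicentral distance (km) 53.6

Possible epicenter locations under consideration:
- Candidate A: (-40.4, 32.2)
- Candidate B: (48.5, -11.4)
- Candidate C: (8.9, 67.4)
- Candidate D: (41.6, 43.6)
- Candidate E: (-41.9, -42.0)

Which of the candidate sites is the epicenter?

For each candidate, compare |candidate − station| to the reported distance:
Candidate A: residuals Station 1 45.3, Station 2 14.0, Station 3 52.6 → max 52.6 km
Candidate B: residuals Station 1 32.8, Station 2 77.2, Station 3 19.5 → max 77.2 km
Candidate C: residuals Station 1 0.0, Station 2 0.0, Station 3 0.0 → max 0.0 km
Candidate D: residuals Station 1 3.6, Station 2 37.9, Station 3 27.2 → max 37.9 km
Candidate E: residuals Station 1 119.5, Station 2 85.1, Station 3 92.3 → max 119.5 km
Only Candidate C has all residuals ≈ 0.

Candidate C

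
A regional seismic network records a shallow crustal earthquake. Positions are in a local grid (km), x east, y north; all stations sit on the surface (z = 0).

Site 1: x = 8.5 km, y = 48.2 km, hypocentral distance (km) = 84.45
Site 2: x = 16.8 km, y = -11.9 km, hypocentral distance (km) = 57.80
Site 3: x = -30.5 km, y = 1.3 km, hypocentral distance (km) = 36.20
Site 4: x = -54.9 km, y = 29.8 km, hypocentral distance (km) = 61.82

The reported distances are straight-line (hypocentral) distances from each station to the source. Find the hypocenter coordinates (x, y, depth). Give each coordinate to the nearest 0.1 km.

(-32.3, -19.6, 29.5)

Each station gives a sphere (x−x_i)² + (y−y_i)² + z² = d_i² (stations at z=0).
Subtracting the Site 1 sphere from Site 2 and Site 3: z² cancels, leaving linear equations in x and y:
16.6 x − 120.2 y = 1819.32
-78.0 x − 93.8 y = 4357.81
Solving: x ≈ -32.303, y ≈ -19.597 km (keep extra digits for the depth step; rounded: -32.3, -19.6).
Then from the Site 1 sphere: z² = 84.45² − (x − 8.5)² − (y − 48.2)² with x = -32.303, y = -19.597, so z ≈ 29.504 ≈ 29.5 km.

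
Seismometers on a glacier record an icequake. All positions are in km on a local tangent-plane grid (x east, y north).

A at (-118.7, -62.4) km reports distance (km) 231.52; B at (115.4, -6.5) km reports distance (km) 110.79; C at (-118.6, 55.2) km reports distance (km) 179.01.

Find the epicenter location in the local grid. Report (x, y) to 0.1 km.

Circle about each station: (x + 118.7)² + (y + 62.4)² = 231.52²; (x − 115.4)² + (y + 6.5)² = 110.79²; (x + 118.6)² + (y − 55.2)² = 179.01².
Subtracting the A equation from the B and C equations removes the quadratic terms:
468.2 x + 111.8 y = 36703.05
0.2 x + 235.2 y = 20686.48
Solving the 2×2 system: x ≈ 57.4, y ≈ 87.9 km.
Check against A (with the unrounded x, y): √((x + 118.7)²+(y + 62.4)²) = 231.52 ≈ 231.52 km. ✓

(57.4, 87.9)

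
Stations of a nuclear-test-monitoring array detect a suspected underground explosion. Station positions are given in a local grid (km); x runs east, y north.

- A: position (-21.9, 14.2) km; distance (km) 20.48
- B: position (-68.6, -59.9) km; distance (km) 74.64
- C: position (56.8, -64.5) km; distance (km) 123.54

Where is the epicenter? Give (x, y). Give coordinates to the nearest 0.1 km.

Circle about each station: (x + 21.9)² + (y − 14.2)² = 20.48²; (x + 68.6)² + (y + 59.9)² = 74.64²; (x − 56.8)² + (y + 64.5)² = 123.54².
Subtracting pairs of circle equations eliminates x²+y² and gives linear equations (the radical axes):
-93.4 x − 148.2 y = 2461.02
157.4 x − 157.4 y = -8137.46
Solving the 2×2 system: x ≈ -41.9, y ≈ 9.8 km.

x ≈ -41.9 km, y ≈ 9.8 km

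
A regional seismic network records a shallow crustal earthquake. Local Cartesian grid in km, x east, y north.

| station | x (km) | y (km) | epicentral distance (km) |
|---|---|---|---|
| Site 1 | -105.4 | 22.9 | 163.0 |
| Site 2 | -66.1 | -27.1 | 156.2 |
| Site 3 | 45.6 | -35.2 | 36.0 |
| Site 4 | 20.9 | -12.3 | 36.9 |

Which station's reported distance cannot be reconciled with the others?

Site 2

Solve using three stations at a time. Using Site 1, Site 3, Site 4 (subtract circle equations pairwise → linear system) gives (x, y) ≈ (55.8, -0.8).
Distances from that point to each station vs reported:
  Site 1: calculated 163.0 vs reported 163.0 → residual 0.0 km
  Site 2: calculated 124.7 vs reported 156.2 → residual 31.5 km
  Site 3: calculated 35.9 vs reported 36.0 → residual 0.1 km
  Site 4: calculated 36.8 vs reported 36.9 → residual 0.1 km
Site 1, Site 3, Site 4 are mutually consistent (residuals ≈ 0); Site 2 is off by 31.5 km.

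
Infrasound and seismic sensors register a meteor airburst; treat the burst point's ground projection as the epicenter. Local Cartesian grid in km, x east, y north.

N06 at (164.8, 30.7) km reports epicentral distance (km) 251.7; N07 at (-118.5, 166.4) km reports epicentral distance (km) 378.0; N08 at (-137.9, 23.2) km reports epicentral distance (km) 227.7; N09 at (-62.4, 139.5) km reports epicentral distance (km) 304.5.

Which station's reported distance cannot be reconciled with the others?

Solve using three stations at a time. Using N06, N08, N09 (subtract circle equations pairwise → linear system) gives (x, y) ≈ (-1.0, -158.8).
Distances from that point to each station vs reported:
  N06: calculated 251.7 vs reported 251.7 → residual 0.0 km
  N07: calculated 345.8 vs reported 378.0 → residual 32.2 km
  N08: calculated 227.7 vs reported 227.7 → residual 0.0 km
  N09: calculated 304.5 vs reported 304.5 → residual 0.0 km
N06, N08, N09 are mutually consistent (residuals ≈ 0); N07 is off by 32.2 km.

N07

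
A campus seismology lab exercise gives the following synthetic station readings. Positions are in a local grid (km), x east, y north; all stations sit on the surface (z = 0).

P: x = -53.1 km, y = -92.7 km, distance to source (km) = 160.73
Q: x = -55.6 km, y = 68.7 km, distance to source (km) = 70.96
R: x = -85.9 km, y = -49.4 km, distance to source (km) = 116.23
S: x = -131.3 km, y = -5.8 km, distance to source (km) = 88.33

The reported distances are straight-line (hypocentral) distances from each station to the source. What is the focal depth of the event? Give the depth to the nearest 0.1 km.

Each station gives a sphere (x−x_i)² + (y−y_i)² + z² = d_i² (stations at z=0).
Subtracting the P sphere from Q and R: z² cancels, leaving linear equations in x and y:
-5.0 x + 322.8 y = 17196.96
-65.6 x + 86.6 y = 10730.99
Solving: x ≈ -95.200, y ≈ 51.800 km (keep extra digits for the depth step; rounded: -95.2, 51.8).
Then from the P sphere: z² = 160.73² − (x + 53.1)² − (y + 92.7)² with x = -95.200, y = 51.800, so z ≈ 56.405 ≈ 56.4 km.

z ≈ 56.4 km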